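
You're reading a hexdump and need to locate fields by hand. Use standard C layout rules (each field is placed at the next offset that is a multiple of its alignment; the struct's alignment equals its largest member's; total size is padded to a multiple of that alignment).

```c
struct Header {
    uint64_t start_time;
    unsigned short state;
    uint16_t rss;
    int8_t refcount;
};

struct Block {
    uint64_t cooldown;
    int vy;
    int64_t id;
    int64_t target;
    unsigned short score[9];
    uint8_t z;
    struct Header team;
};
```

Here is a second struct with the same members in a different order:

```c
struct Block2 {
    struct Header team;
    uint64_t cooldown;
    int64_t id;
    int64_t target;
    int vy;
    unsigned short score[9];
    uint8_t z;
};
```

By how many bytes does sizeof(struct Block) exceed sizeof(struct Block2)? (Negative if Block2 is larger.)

8

Header: @0: start_time [8B, align 8] → 8; @8: state [2B, align 2] → 10; @10: rss [2B, align 2] → 12; @12: refcount [1B, align 1] → 13; +3 tail pad (align 8); size 16, align 8
@0: cooldown [8B, align 8] → 8
@8: vy [4B, align 4] → 12
+4 pad (align 8)
@16: id [8B, align 8] → 24
@24: target [8B, align 8] → 32
@32: score [18B, align 2] → 50
@50: z [1B, align 1] → 51
+5 pad (align 8)
@56: team [16B, align 8] → 72
size 72, align 8
— Block2 —
@0: team [16B, align 8] → 16
@16: cooldown [8B, align 8] → 24
@24: id [8B, align 8] → 32
@32: target [8B, align 8] → 40
@40: vy [4B, align 4] → 44
@44: score [18B, align 2] → 62
@62: z [1B, align 1] → 63
+1 tail pad (align 8)
size 64, align 8
72 − 64 = 8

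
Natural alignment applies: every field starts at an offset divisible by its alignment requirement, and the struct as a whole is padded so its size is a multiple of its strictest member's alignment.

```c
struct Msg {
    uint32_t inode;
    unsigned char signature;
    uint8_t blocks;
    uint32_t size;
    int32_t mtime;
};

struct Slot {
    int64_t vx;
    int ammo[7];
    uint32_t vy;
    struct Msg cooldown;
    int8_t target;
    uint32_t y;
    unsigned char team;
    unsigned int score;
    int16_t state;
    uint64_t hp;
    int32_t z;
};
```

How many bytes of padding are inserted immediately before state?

0

Msg: @0: inode [4B, align 4] → 4; @4: signature [1B, align 1] → 5; @5: blocks [1B, align 1] → 6; +2 pad (align 4); @8: size [4B, align 4] → 12; @12: mtime [4B, align 4] → 16; size 16, align 4
@0: vx [8B, align 8] → 8
@8: ammo [28B, align 4] → 36
@36: vy [4B, align 4] → 40
@40: cooldown [16B, align 4] → 56
@56: target [1B, align 1] → 57
+3 pad (align 4)
@60: y [4B, align 4] → 64
@64: team [1B, align 1] → 65
+3 pad (align 4)
@68: score [4B, align 4] → 72
@72: state [2B, align 2] → 74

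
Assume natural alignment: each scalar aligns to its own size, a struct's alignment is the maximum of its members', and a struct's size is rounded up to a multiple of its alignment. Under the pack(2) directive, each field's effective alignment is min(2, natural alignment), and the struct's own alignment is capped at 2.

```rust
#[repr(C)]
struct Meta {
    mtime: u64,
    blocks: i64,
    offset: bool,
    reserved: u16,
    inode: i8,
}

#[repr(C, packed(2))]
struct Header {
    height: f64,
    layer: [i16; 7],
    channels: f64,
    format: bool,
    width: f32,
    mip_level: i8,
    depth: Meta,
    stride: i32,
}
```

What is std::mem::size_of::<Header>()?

66

Meta: 0..8  mtime  (8B, 8-aligned); 8..16  blocks  (8B, 8-aligned); 16..17  offset  (1B, 1-aligned); 17..18  -- padding (1B); 18..20  reserved  (2B, 2-aligned); 20..21  inode  (1B, 1-aligned); 21..24  -- tail padding (3B); sizeof = 24, alignof = 8
0..8  height  (8B, 2-aligned)
8..22  layer  (14B, 2-aligned)
22..30  channels  (8B, 2-aligned)
30..31  format  (1B, 1-aligned)
31..32  -- padding (1B)
32..36  width  (4B, 2-aligned)
36..37  mip_level  (1B, 1-aligned)
37..38  -- padding (1B)
38..62  depth  (24B, 2-aligned)
62..66  stride  (4B, 2-aligned)
sizeof = 66, alignof = 2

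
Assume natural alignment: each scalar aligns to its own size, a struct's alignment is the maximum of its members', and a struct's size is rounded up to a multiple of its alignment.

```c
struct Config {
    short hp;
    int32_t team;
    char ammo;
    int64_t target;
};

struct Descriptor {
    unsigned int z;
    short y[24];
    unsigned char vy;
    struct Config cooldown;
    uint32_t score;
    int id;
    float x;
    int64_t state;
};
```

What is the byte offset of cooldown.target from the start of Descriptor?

72

Config: hp at 0 (size 2, align 2) → ends 2; pad 2 to align 4 for team; team at 4 (size 4, align 4) → ends 8; ammo at 8 (size 1, align 1) → ends 9; pad 7 to align 8 for target; target at 16 (size 8, align 8) → ends 24; total 24 bytes, alignment 8
z at 0 (size 4, align 4) → ends 4
y at 4 (size 48, align 2) → ends 52
vy at 52 (size 1, align 1) → ends 53
pad 3 to align 8 for cooldown
cooldown at 56 (size 24, align 8) → ends 80
within Config: target at 16
56 + 16 = 72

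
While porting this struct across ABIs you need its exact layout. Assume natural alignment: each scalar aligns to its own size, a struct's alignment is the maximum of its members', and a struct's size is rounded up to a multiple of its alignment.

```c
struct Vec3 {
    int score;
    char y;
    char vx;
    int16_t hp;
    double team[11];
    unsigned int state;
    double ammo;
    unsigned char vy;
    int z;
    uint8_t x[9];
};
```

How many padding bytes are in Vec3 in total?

14

@0: score [4B, align 4] → 4
@4: y [1B, align 1] → 5
@5: vx [1B, align 1] → 6
@6: hp [2B, align 2] → 8
@8: team [88B, align 8] → 96
@96: state [4B, align 4] → 100
+4 pad (align 8)
@104: ammo [8B, align 8] → 112
@112: vy [1B, align 1] → 113
+3 pad (align 4)
@116: z [4B, align 4] → 120
@120: x [9B, align 1] → 129
+7 tail pad (align 8)
size 136, align 8
data bytes 122, size 136 → padding 14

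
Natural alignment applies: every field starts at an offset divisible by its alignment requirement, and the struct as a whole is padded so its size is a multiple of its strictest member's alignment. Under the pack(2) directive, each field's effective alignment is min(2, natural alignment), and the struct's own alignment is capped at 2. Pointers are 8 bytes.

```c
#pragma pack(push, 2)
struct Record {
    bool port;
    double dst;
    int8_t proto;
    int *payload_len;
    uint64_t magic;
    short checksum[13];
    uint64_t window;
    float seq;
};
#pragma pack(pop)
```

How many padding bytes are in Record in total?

2

0..1  port  (1B, 1-aligned)
1..2  -- padding (1B)
2..10  dst  (8B, 2-aligned)
10..11  proto  (1B, 1-aligned)
11..12  -- padding (1B)
12..20  payload_len  (8B, 2-aligned)
20..28  magic  (8B, 2-aligned)
28..54  checksum  (26B, 2-aligned)
54..62  window  (8B, 2-aligned)
62..66  seq  (4B, 2-aligned)
sizeof = 66, alignof = 2
data bytes 64, size 66 → padding 2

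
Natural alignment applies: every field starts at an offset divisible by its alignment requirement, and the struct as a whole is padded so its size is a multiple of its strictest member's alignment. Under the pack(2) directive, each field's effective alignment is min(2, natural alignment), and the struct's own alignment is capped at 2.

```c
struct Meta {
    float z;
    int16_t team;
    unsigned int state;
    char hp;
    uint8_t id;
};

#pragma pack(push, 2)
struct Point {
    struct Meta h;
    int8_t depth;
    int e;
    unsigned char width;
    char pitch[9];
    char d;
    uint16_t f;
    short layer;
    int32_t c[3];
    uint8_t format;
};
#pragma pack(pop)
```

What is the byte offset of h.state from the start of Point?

Meta: @0: z [4B, align 4] → 4; @4: team [2B, align 2] → 6; +2 pad (align 4); @8: state [4B, align 4] → 12; @12: hp [1B, align 1] → 13; @13: id [1B, align 1] → 14; +2 tail pad (align 4); size 16, align 4
@0: h [16B, align 2] → 16
within Meta: state at 8
0 + 8 = 8

8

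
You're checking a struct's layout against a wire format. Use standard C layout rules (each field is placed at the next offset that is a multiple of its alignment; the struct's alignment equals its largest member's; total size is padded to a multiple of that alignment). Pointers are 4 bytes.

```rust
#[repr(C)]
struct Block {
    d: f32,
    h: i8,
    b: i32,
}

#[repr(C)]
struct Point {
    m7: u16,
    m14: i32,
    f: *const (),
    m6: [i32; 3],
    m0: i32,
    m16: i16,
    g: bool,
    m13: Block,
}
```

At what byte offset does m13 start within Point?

32

Block: 0..4  d  (4B, 4-aligned); 4..5  h  (1B, 1-aligned); 5..8  -- padding (3B); 8..12  b  (4B, 4-aligned); sizeof = 12, alignof = 4
0..2  m7  (2B, 2-aligned)
2..4  -- padding (2B)
4..8  m14  (4B, 4-aligned)
8..12  f  (4B, 4-aligned)
12..24  m6  (12B, 4-aligned)
24..28  m0  (4B, 4-aligned)
28..30  m16  (2B, 2-aligned)
30..31  g  (1B, 1-aligned)
31..32  -- padding (1B)
32..44  m13  (12B, 4-aligned)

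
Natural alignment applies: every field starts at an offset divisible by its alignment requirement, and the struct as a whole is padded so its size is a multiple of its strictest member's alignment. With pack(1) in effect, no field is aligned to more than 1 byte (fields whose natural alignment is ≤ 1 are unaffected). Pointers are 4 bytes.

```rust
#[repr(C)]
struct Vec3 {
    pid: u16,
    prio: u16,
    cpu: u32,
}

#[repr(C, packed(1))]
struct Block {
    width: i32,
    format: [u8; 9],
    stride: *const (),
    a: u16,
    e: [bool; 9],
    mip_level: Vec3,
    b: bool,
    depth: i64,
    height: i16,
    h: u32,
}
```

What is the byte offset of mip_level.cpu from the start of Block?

Vec3: 0..2  pid  (2B, 2-aligned); 2..4  prio  (2B, 2-aligned); 4..8  cpu  (4B, 4-aligned); sizeof = 8, alignof = 4
0..4  width  (4B, 1-aligned)
4..13  format  (9B, 1-aligned)
13..17  stride  (4B, 1-aligned)
17..19  a  (2B, 1-aligned)
19..28  e  (9B, 1-aligned)
28..36  mip_level  (8B, 1-aligned)
within Vec3: cpu at 4
28 + 4 = 32

32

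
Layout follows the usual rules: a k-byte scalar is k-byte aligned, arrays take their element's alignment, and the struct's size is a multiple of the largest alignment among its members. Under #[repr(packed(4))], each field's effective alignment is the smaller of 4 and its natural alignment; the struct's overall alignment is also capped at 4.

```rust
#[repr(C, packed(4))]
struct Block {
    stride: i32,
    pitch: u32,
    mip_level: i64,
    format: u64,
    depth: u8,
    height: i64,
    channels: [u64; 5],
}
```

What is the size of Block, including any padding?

76

@0: stride [4B, align 4] → 4
@4: pitch [4B, align 4] → 8
@8: mip_level [8B, align 4] → 16
@16: format [8B, align 4] → 24
@24: depth [1B, align 1] → 25
+3 pad (align 4)
@28: height [8B, align 4] → 36
@36: channels [40B, align 4] → 76
size 76, align 4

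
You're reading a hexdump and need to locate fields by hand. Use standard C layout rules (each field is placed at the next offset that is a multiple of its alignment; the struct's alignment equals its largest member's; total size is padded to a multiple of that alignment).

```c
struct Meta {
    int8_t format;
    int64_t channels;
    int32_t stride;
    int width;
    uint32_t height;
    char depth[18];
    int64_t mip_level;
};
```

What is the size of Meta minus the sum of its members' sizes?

9

@0: format [1B, align 1] → 1
+7 pad (align 8)
@8: channels [8B, align 8] → 16
@16: stride [4B, align 4] → 20
@20: width [4B, align 4] → 24
@24: height [4B, align 4] → 28
@28: depth [18B, align 1] → 46
+2 pad (align 8)
@48: mip_level [8B, align 8] → 56
size 56, align 8
data bytes 47, size 56 → padding 9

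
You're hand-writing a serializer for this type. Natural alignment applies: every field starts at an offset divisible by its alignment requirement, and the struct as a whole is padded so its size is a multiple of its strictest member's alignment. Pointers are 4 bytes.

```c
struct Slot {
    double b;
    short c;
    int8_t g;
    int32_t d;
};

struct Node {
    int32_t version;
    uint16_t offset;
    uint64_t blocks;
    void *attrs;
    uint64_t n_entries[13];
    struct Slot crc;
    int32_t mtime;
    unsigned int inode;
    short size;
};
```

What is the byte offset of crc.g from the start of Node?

Slot: @0: b [8B, align 8] → 8; @8: c [2B, align 2] → 10; @10: g [1B, align 1] → 11; +1 pad (align 4); @12: d [4B, align 4] → 16; size 16, align 8
@0: version [4B, align 4] → 4
@4: offset [2B, align 2] → 6
+2 pad (align 8)
@8: blocks [8B, align 8] → 16
@16: attrs [4B, align 4] → 20
+4 pad (align 8)
@24: n_entries [104B, align 8] → 128
@128: crc [16B, align 8] → 144
within Slot: g at 10
128 + 10 = 138

138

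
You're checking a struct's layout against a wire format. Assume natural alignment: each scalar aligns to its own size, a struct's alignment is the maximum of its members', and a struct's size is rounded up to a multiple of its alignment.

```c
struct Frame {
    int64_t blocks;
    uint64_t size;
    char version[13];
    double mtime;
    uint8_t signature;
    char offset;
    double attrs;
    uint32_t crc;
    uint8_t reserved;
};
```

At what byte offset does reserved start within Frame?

60

blocks at 0 (size 8, align 8) → ends 8
size at 8 (size 8, align 8) → ends 16
version at 16 (size 13, align 1) → ends 29
pad 3 to align 8 for mtime
mtime at 32 (size 8, align 8) → ends 40
signature at 40 (size 1, align 1) → ends 41
offset at 41 (size 1, align 1) → ends 42
pad 6 to align 8 for attrs
attrs at 48 (size 8, align 8) → ends 56
crc at 56 (size 4, align 4) → ends 60
reserved at 60 (size 1, align 1) → ends 61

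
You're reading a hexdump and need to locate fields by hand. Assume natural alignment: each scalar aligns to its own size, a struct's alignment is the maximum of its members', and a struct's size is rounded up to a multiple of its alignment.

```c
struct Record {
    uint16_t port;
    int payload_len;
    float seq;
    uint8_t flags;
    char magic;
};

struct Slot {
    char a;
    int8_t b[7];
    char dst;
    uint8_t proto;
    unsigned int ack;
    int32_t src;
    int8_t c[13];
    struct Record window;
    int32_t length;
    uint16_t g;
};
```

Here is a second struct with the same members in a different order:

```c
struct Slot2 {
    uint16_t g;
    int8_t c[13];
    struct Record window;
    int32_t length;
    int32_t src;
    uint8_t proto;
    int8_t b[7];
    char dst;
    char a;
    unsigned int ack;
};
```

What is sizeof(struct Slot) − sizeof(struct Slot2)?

Record: @0: port [2B, align 2] → 2; +2 pad (align 4); @4: payload_len [4B, align 4] → 8; @8: seq [4B, align 4] → 12; @12: flags [1B, align 1] → 13; @13: magic [1B, align 1] → 14; +2 tail pad (align 4); size 16, align 4
@0: a [1B, align 1] → 1
@1: b [7B, align 1] → 8
@8: dst [1B, align 1] → 9
@9: proto [1B, align 1] → 10
+2 pad (align 4)
@12: ack [4B, align 4] → 16
@16: src [4B, align 4] → 20
@20: c [13B, align 1] → 33
+3 pad (align 4)
@36: window [16B, align 4] → 52
@52: length [4B, align 4] → 56
@56: g [2B, align 2] → 58
+2 tail pad (align 4)
size 60, align 4
— Slot2 —
@0: g [2B, align 2] → 2
@2: c [13B, align 1] → 15
+1 pad (align 4)
@16: window [16B, align 4] → 32
@32: length [4B, align 4] → 36
@36: src [4B, align 4] → 40
@40: proto [1B, align 1] → 41
@41: b [7B, align 1] → 48
@48: dst [1B, align 1] → 49
@49: a [1B, align 1] → 50
+2 pad (align 4)
@52: ack [4B, align 4] → 56
size 56, align 4
60 − 56 = 4

4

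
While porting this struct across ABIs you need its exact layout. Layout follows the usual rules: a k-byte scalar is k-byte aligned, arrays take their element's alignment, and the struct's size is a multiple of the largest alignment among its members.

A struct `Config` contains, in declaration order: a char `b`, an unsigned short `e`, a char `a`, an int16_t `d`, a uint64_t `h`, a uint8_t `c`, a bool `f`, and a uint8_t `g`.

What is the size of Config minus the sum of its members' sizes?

0..1  b  (1B, 1-aligned)
1..2  -- padding (1B)
2..4  e  (2B, 2-aligned)
4..5  a  (1B, 1-aligned)
5..6  -- padding (1B)
6..8  d  (2B, 2-aligned)
8..16  h  (8B, 8-aligned)
16..17  c  (1B, 1-aligned)
17..18  f  (1B, 1-aligned)
18..19  g  (1B, 1-aligned)
19..24  -- tail padding (5B)
sizeof = 24, alignof = 8
data bytes 17, size 24 → padding 7

7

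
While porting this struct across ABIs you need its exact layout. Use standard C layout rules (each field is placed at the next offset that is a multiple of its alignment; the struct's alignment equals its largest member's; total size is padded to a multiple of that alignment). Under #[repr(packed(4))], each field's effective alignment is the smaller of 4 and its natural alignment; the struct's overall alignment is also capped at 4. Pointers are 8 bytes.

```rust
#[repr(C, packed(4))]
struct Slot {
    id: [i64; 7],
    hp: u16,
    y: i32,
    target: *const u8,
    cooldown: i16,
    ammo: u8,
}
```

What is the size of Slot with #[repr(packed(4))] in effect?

76

0..56  id  (56B, 4-aligned)
56..58  hp  (2B, 2-aligned)
58..60  -- padding (2B)
60..64  y  (4B, 4-aligned)
64..72  target  (8B, 4-aligned)
72..74  cooldown  (2B, 2-aligned)
74..75  ammo  (1B, 1-aligned)
75..76  -- tail padding (1B)
sizeof = 76, alignof = 4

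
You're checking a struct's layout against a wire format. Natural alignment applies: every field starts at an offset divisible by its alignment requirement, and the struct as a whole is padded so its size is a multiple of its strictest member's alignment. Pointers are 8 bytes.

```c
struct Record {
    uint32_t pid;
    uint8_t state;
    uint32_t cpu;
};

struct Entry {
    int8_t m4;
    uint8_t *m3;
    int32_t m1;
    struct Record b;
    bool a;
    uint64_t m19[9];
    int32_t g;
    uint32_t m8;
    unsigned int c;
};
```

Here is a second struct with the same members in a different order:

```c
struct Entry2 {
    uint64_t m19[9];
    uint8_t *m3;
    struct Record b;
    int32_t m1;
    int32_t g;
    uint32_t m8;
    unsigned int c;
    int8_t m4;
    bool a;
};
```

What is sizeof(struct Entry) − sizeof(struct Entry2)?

Record: @0: pid [4B, align 4] → 4; @4: state [1B, align 1] → 5; +3 pad (align 4); @8: cpu [4B, align 4] → 12; size 12, align 4
@0: m4 [1B, align 1] → 1
+7 pad (align 8)
@8: m3 [8B, align 8] → 16
@16: m1 [4B, align 4] → 20
@20: b [12B, align 4] → 32
@32: a [1B, align 1] → 33
+7 pad (align 8)
@40: m19 [72B, align 8] → 112
@112: g [4B, align 4] → 116
@116: m8 [4B, align 4] → 120
@120: c [4B, align 4] → 124
+4 tail pad (align 8)
size 128, align 8
— Entry2 —
@0: m19 [72B, align 8] → 72
@72: m3 [8B, align 8] → 80
@80: b [12B, align 4] → 92
@92: m1 [4B, align 4] → 96
@96: g [4B, align 4] → 100
@100: m8 [4B, align 4] → 104
@104: c [4B, align 4] → 108
@108: m4 [1B, align 1] → 109
@109: a [1B, align 1] → 110
+2 tail pad (align 8)
size 112, align 8
128 − 112 = 16

16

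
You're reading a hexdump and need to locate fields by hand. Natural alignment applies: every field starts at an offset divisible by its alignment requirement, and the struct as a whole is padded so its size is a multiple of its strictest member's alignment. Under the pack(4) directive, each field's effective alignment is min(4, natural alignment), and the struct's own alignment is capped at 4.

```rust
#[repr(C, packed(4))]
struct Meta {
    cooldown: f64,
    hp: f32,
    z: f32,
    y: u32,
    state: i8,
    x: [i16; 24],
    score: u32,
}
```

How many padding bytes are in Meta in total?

cooldown at 0 (size 8, align 4) → ends 8
hp at 8 (size 4, align 4) → ends 12
z at 12 (size 4, align 4) → ends 16
y at 16 (size 4, align 4) → ends 20
state at 20 (size 1, align 1) → ends 21
pad 1 to align 2 for x
x at 22 (size 48, align 2) → ends 70
pad 2 to align 4 for score
score at 72 (size 4, align 4) → ends 76
total 76 bytes, alignment 4
data bytes 73, size 76 → padding 3

3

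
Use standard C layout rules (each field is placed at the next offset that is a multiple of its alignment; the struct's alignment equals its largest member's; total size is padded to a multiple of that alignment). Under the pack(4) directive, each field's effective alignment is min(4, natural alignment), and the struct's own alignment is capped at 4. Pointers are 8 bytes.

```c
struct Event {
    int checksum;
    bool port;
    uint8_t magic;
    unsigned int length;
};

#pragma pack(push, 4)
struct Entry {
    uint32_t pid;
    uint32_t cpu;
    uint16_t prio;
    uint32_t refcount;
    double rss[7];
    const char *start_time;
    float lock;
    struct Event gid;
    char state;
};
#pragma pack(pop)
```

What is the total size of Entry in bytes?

Event: 0..4  checksum  (4B, 4-aligned); 4..5  port  (1B, 1-aligned); 5..6  magic  (1B, 1-aligned); 6..8  -- padding (2B); 8..12  length  (4B, 4-aligned); sizeof = 12, alignof = 4
0..4  pid  (4B, 4-aligned)
4..8  cpu  (4B, 4-aligned)
8..10  prio  (2B, 2-aligned)
10..12  -- padding (2B)
12..16  refcount  (4B, 4-aligned)
16..72  rss  (56B, 4-aligned)
72..80  start_time  (8B, 4-aligned)
80..84  lock  (4B, 4-aligned)
84..96  gid  (12B, 4-aligned)
96..97  state  (1B, 1-aligned)
97..100  -- tail padding (3B)
sizeof = 100, alignof = 4

100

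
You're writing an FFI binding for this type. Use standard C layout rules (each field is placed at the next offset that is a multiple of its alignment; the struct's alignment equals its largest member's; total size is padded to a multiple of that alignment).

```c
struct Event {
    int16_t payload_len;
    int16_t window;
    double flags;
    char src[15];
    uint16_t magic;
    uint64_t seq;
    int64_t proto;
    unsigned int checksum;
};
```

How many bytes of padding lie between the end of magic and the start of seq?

6

@0: payload_len [2B, align 2] → 2
@2: window [2B, align 2] → 4
+4 pad (align 8)
@8: flags [8B, align 8] → 16
@16: src [15B, align 1] → 31
+1 pad (align 2)
@32: magic [2B, align 2] → 34
+6 pad (align 8)
@40: seq [8B, align 8] → 48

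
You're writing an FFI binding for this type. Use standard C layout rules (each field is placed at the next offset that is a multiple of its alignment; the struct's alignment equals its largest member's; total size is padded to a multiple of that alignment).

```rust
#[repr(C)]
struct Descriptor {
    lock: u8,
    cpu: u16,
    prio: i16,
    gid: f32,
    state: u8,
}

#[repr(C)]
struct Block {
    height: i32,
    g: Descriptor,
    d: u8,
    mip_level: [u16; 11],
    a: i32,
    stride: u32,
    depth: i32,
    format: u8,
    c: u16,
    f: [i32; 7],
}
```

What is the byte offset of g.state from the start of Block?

Descriptor: 0..1  lock  (1B, 1-aligned); 1..2  -- padding (1B); 2..4  cpu  (2B, 2-aligned); 4..6  prio  (2B, 2-aligned); 6..8  -- padding (2B); 8..12  gid  (4B, 4-aligned); 12..13  state  (1B, 1-aligned); 13..16  -- tail padding (3B); sizeof = 16, alignof = 4
0..4  height  (4B, 4-aligned)
4..20  g  (16B, 4-aligned)
within Descriptor: state at 12
4 + 12 = 16

16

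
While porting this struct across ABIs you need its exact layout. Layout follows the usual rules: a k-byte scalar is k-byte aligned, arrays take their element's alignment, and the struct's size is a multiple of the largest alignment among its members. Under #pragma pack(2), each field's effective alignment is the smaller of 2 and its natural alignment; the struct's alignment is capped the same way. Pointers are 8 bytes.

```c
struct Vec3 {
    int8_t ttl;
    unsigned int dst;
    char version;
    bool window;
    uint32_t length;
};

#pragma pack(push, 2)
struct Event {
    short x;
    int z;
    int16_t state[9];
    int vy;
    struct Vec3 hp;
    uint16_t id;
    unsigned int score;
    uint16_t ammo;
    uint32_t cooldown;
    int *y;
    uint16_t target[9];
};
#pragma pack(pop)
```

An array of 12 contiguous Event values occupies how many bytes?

Vec3: @0: ttl [1B, align 1] → 1; +3 pad (align 4); @4: dst [4B, align 4] → 8; @8: version [1B, align 1] → 9; @9: window [1B, align 1] → 10; +2 pad (align 4); @12: length [4B, align 4] → 16; size 16, align 4
@0: x [2B, align 2] → 2
@2: z [4B, align 2] → 6
@6: state [18B, align 2] → 24
@24: vy [4B, align 2] → 28
@28: hp [16B, align 2] → 44
@44: id [2B, align 2] → 46
@46: score [4B, align 2] → 50
@50: ammo [2B, align 2] → 52
@52: cooldown [4B, align 2] → 56
@56: y [8B, align 2] → 64
@64: target [18B, align 2] → 82
size 82, align 2
array of 12: 12 × 82 = 984

984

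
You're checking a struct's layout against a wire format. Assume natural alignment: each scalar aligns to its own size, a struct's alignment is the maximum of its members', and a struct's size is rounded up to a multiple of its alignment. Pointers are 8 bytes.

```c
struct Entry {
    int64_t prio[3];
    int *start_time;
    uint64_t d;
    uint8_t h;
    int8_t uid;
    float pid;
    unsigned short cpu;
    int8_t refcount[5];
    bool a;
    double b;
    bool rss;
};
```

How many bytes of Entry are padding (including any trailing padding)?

0..24  prio  (24B, 8-aligned)
24..32  start_time  (8B, 8-aligned)
32..40  d  (8B, 8-aligned)
40..41  h  (1B, 1-aligned)
41..42  uid  (1B, 1-aligned)
42..44  -- padding (2B)
44..48  pid  (4B, 4-aligned)
48..50  cpu  (2B, 2-aligned)
50..55  refcount  (5B, 1-aligned)
55..56  a  (1B, 1-aligned)
56..64  b  (8B, 8-aligned)
64..65  rss  (1B, 1-aligned)
65..72  -- tail padding (7B)
sizeof = 72, alignof = 8
data bytes 63, size 72 → padding 9

9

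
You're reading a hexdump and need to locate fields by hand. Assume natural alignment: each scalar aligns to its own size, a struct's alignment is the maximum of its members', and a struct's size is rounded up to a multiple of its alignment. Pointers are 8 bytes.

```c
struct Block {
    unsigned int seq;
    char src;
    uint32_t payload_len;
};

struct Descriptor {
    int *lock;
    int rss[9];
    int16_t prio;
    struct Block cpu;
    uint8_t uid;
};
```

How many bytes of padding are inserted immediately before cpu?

Block: 0..4  seq  (4B, 4-aligned); 4..5  src  (1B, 1-aligned); 5..8  -- padding (3B); 8..12  payload_len  (4B, 4-aligned); sizeof = 12, alignof = 4
0..8  lock  (8B, 8-aligned)
8..44  rss  (36B, 4-aligned)
44..46  prio  (2B, 2-aligned)
46..48  -- padding (2B)
48..60  cpu  (12B, 4-aligned)

2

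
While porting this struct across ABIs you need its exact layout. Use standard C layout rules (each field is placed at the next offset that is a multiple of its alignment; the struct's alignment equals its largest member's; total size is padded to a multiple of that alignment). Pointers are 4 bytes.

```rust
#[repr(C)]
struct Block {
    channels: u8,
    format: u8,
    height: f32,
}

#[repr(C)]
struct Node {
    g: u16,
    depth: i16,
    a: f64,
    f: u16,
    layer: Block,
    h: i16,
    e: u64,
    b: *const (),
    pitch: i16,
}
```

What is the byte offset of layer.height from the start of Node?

24

Block: @0: channels [1B, align 1] → 1; @1: format [1B, align 1] → 2; +2 pad (align 4); @4: height [4B, align 4] → 8; size 8, align 4
@0: g [2B, align 2] → 2
@2: depth [2B, align 2] → 4
+4 pad (align 8)
@8: a [8B, align 8] → 16
@16: f [2B, align 2] → 18
+2 pad (align 4)
@20: layer [8B, align 4] → 28
within Block: height at 4
20 + 4 = 24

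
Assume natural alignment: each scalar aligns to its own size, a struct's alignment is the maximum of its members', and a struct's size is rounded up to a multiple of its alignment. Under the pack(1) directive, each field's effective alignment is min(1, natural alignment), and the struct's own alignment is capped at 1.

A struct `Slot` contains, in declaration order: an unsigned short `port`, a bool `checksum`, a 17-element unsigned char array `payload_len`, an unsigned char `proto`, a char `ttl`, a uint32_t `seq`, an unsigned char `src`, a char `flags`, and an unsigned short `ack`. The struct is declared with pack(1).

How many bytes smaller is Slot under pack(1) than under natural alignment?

2

natural layout:
  0..2  port  (2B, 2-aligned)
  2..3  checksum  (1B, 1-aligned)
  3..20  payload_len  (17B, 1-aligned)
  20..21  proto  (1B, 1-aligned)
  21..22  ttl  (1B, 1-aligned)
  22..24  -- padding (2B)
  24..28  seq  (4B, 4-aligned)
  28..29  src  (1B, 1-aligned)
  29..30  flags  (1B, 1-aligned)
  30..32  ack  (2B, 2-aligned)
  sizeof = 32, alignof = 4
packed(1) layout:
  0..2  port  (2B, 1-aligned)
  2..3  checksum  (1B, 1-aligned)
  3..20  payload_len  (17B, 1-aligned)
  20..21  proto  (1B, 1-aligned)
  21..22  ttl  (1B, 1-aligned)
  22..26  seq  (4B, 1-aligned)
  26..27  src  (1B, 1-aligned)
  27..28  flags  (1B, 1-aligned)
  28..30  ack  (2B, 1-aligned)
  sizeof = 30, alignof = 1
32 − 30 = 2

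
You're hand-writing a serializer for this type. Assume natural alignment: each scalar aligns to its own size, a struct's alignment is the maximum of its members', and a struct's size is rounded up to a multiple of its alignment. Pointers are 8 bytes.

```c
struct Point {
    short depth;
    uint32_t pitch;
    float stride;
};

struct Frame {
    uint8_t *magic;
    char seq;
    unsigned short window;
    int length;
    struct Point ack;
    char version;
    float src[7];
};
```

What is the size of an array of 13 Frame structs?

Point: depth at 0 (size 2, align 2) → ends 2; pad 2 to align 4 for pitch; pitch at 4 (size 4, align 4) → ends 8; stride at 8 (size 4, align 4) → ends 12; total 12 bytes, alignment 4
magic at 0 (size 8, align 8) → ends 8
seq at 8 (size 1, align 1) → ends 9
pad 1 to align 2 for window
window at 10 (size 2, align 2) → ends 12
length at 12 (size 4, align 4) → ends 16
ack at 16 (size 12, align 4) → ends 28
version at 28 (size 1, align 1) → ends 29
pad 3 to align 4 for src
src at 32 (size 28, align 4) → ends 60
tail pad 4 to reach multiple of 8
total 64 bytes, alignment 8
array of 13: 13 × 64 = 832

832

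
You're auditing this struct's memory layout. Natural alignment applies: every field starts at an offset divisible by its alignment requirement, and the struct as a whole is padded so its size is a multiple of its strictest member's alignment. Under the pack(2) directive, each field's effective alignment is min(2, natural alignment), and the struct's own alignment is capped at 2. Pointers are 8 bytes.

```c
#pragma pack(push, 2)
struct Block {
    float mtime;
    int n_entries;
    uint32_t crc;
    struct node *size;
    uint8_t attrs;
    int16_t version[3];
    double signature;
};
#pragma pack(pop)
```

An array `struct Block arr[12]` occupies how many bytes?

432

mtime at 0 (size 4, align 2) → ends 4
n_entries at 4 (size 4, align 2) → ends 8
crc at 8 (size 4, align 2) → ends 12
size at 12 (size 8, align 2) → ends 20
attrs at 20 (size 1, align 1) → ends 21
pad 1 to align 2 for version
version at 22 (size 6, align 2) → ends 28
signature at 28 (size 8, align 2) → ends 36
total 36 bytes, alignment 2
array of 12: 12 × 36 = 432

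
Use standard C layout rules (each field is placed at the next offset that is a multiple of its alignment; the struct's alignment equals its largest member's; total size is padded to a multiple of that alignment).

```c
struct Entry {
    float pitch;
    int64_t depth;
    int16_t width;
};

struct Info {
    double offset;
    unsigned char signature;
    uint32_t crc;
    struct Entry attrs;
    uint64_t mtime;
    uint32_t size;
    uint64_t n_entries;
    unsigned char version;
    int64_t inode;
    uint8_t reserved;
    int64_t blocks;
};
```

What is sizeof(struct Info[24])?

Entry: @0: pitch [4B, align 4] → 4; +4 pad (align 8); @8: depth [8B, align 8] → 16; @16: width [2B, align 2] → 18; +6 tail pad (align 8); size 24, align 8
@0: offset [8B, align 8] → 8
@8: signature [1B, align 1] → 9
+3 pad (align 4)
@12: crc [4B, align 4] → 16
@16: attrs [24B, align 8] → 40
@40: mtime [8B, align 8] → 48
@48: size [4B, align 4] → 52
+4 pad (align 8)
@56: n_entries [8B, align 8] → 64
@64: version [1B, align 1] → 65
+7 pad (align 8)
@72: inode [8B, align 8] → 80
@80: reserved [1B, align 1] → 81
+7 pad (align 8)
@88: blocks [8B, align 8] → 96
size 96, align 8
array of 24: 24 × 96 = 2304

2304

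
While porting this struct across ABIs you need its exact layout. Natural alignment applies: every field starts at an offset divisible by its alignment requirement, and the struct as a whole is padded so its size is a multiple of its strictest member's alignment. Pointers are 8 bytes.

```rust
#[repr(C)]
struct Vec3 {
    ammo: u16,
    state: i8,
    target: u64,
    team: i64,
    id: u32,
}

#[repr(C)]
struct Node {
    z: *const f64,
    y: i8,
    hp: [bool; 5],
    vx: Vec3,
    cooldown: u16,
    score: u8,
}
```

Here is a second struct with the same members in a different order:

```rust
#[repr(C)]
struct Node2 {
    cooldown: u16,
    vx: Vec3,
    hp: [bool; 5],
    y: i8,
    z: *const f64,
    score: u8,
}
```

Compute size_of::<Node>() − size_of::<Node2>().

-8

Vec3: @0: ammo [2B, align 2] → 2; @2: state [1B, align 1] → 3; +5 pad (align 8); @8: target [8B, align 8] → 16; @16: team [8B, align 8] → 24; @24: id [4B, align 4] → 28; +4 tail pad (align 8); size 32, align 8
@0: z [8B, align 8] → 8
@8: y [1B, align 1] → 9
@9: hp [5B, align 1] → 14
+2 pad (align 8)
@16: vx [32B, align 8] → 48
@48: cooldown [2B, align 2] → 50
@50: score [1B, align 1] → 51
+5 tail pad (align 8)
size 56, align 8
— Node2 —
@0: cooldown [2B, align 2] → 2
+6 pad (align 8)
@8: vx [32B, align 8] → 40
@40: hp [5B, align 1] → 45
@45: y [1B, align 1] → 46
+2 pad (align 8)
@48: z [8B, align 8] → 56
@56: score [1B, align 1] → 57
+7 tail pad (align 8)
size 64, align 8
56 − 64 = -8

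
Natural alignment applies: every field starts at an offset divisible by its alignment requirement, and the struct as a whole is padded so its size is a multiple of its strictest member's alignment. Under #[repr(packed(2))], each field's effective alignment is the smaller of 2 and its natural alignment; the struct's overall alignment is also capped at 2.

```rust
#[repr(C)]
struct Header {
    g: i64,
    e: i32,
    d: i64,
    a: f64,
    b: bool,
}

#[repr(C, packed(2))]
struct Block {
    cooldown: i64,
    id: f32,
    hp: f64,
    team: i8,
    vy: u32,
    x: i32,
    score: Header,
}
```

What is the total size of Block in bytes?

70 bytes

Header: g at 0 (size 8, align 8) → ends 8; e at 8 (size 4, align 4) → ends 12; pad 4 to align 8 for d; d at 16 (size 8, align 8) → ends 24; a at 24 (size 8, align 8) → ends 32; b at 32 (size 1, align 1) → ends 33; tail pad 7 to reach multiple of 8; total 40 bytes, alignment 8
cooldown at 0 (size 8, align 2) → ends 8
id at 8 (size 4, align 2) → ends 12
hp at 12 (size 8, align 2) → ends 20
team at 20 (size 1, align 1) → ends 21
pad 1 to align 2 for vy
vy at 22 (size 4, align 2) → ends 26
x at 26 (size 4, align 2) → ends 30
score at 30 (size 40, align 2) → ends 70
total 70 bytes, alignment 2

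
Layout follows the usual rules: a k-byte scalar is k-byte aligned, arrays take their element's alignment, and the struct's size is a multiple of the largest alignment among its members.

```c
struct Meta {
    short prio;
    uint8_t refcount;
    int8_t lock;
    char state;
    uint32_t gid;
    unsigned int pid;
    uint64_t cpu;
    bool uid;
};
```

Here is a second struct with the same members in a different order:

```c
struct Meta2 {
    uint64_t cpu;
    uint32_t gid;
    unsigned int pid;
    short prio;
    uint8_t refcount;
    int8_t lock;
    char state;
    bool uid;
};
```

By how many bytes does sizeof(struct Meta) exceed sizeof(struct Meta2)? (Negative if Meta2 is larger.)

8

@0: prio [2B, align 2] → 2
@2: refcount [1B, align 1] → 3
@3: lock [1B, align 1] → 4
@4: state [1B, align 1] → 5
+3 pad (align 4)
@8: gid [4B, align 4] → 12
@12: pid [4B, align 4] → 16
@16: cpu [8B, align 8] → 24
@24: uid [1B, align 1] → 25
+7 tail pad (align 8)
size 32, align 8
— Meta2 —
@0: cpu [8B, align 8] → 8
@8: gid [4B, align 4] → 12
@12: pid [4B, align 4] → 16
@16: prio [2B, align 2] → 18
@18: refcount [1B, align 1] → 19
@19: lock [1B, align 1] → 20
@20: state [1B, align 1] → 21
@21: uid [1B, align 1] → 22
+2 tail pad (align 8)
size 24, align 8
32 − 24 = 8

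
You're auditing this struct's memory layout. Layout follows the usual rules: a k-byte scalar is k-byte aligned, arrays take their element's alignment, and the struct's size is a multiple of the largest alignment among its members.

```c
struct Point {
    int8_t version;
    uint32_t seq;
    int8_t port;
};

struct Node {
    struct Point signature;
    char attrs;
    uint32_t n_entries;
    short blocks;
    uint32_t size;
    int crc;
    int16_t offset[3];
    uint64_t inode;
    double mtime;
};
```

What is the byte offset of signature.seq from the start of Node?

Point: 0..1  version  (1B, 1-aligned); 1..4  -- padding (3B); 4..8  seq  (4B, 4-aligned); 8..9  port  (1B, 1-aligned); 9..12  -- tail padding (3B); sizeof = 12, alignof = 4
0..12  signature  (12B, 4-aligned)
within Point: seq at 4
0 + 4 = 4

4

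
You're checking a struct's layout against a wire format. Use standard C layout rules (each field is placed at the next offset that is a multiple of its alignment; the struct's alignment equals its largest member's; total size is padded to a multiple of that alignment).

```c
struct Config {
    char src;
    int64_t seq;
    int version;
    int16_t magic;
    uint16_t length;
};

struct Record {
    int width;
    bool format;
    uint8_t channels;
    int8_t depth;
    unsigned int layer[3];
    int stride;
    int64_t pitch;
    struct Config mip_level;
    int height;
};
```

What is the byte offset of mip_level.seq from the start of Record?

40

Config: 0..1  src  (1B, 1-aligned); 1..8  -- padding (7B); 8..16  seq  (8B, 8-aligned); 16..20  version  (4B, 4-aligned); 20..22  magic  (2B, 2-aligned); 22..24  length  (2B, 2-aligned); sizeof = 24, alignof = 8
0..4  width  (4B, 4-aligned)
4..5  format  (1B, 1-aligned)
5..6  channels  (1B, 1-aligned)
6..7  depth  (1B, 1-aligned)
7..8  -- padding (1B)
8..20  layer  (12B, 4-aligned)
20..24  stride  (4B, 4-aligned)
24..32  pitch  (8B, 8-aligned)
32..56  mip_level  (24B, 8-aligned)
within Config: seq at 8
32 + 8 = 40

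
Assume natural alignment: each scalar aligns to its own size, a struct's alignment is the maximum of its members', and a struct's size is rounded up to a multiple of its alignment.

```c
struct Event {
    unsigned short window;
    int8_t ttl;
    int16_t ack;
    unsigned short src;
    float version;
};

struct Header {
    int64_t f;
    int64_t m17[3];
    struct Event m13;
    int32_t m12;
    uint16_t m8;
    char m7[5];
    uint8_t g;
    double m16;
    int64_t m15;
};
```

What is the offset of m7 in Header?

50

Event: @0: window [2B, align 2] → 2; @2: ttl [1B, align 1] → 3; +1 pad (align 2); @4: ack [2B, align 2] → 6; @6: src [2B, align 2] → 8; @8: version [4B, align 4] → 12; size 12, align 4
@0: f [8B, align 8] → 8
@8: m17 [24B, align 8] → 32
@32: m13 [12B, align 4] → 44
@44: m12 [4B, align 4] → 48
@48: m8 [2B, align 2] → 50
@50: m7 [5B, align 1] → 55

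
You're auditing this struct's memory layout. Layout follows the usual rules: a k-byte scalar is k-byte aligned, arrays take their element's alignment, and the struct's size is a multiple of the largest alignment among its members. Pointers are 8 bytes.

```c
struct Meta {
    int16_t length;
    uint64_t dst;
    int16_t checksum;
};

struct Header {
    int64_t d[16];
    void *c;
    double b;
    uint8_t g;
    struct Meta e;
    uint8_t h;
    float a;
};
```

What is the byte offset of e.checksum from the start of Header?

Meta: length at 0 (size 2, align 2) → ends 2; pad 6 to align 8 for dst; dst at 8 (size 8, align 8) → ends 16; checksum at 16 (size 2, align 2) → ends 18; tail pad 6 to reach multiple of 8; total 24 bytes, alignment 8
d at 0 (size 128, align 8) → ends 128
c at 128 (size 8, align 8) → ends 136
b at 136 (size 8, align 8) → ends 144
g at 144 (size 1, align 1) → ends 145
pad 7 to align 8 for e
e at 152 (size 24, align 8) → ends 176
within Meta: checksum at 16
152 + 16 = 168

168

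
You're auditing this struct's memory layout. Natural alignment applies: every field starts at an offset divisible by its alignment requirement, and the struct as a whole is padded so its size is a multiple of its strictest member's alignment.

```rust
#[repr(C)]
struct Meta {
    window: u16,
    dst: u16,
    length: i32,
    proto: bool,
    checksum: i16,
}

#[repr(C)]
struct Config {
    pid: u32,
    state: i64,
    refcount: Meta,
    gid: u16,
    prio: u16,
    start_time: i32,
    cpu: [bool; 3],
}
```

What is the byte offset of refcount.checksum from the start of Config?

26

Meta: @0: window [2B, align 2] → 2; @2: dst [2B, align 2] → 4; @4: length [4B, align 4] → 8; @8: proto [1B, align 1] → 9; +1 pad (align 2); @10: checksum [2B, align 2] → 12; size 12, align 4
@0: pid [4B, align 4] → 4
+4 pad (align 8)
@8: state [8B, align 8] → 16
@16: refcount [12B, align 4] → 28
within Meta: checksum at 10
16 + 10 = 26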